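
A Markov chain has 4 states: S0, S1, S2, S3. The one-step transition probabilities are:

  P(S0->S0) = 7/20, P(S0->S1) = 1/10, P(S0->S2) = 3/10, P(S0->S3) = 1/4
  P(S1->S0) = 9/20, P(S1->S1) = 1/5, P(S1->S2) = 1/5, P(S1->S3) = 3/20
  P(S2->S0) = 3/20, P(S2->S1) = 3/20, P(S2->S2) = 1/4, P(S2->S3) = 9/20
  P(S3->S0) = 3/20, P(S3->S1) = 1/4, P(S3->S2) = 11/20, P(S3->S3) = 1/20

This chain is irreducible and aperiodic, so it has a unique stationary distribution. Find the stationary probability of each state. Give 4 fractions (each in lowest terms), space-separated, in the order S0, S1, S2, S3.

The stationary distribution satisfies pi = pi * P, i.e.:
  pi_S0 = 7/20*pi_S0 + 9/20*pi_S1 + 3/20*pi_S2 + 3/20*pi_S3
  pi_S1 = 1/10*pi_S0 + 1/5*pi_S1 + 3/20*pi_S2 + 1/4*pi_S3
  pi_S2 = 3/10*pi_S0 + 1/5*pi_S1 + 1/4*pi_S2 + 11/20*pi_S3
  pi_S3 = 1/4*pi_S0 + 3/20*pi_S1 + 9/20*pi_S2 + 1/20*pi_S3
with normalization: pi_S0 + pi_S1 + pi_S2 + pi_S3 = 1.

Using the first 3 balance equations plus normalization, the linear system A*pi = b is:
  [-13/20, 9/20, 3/20, 3/20] . pi = 0
  [1/10, -4/5, 3/20, 1/4] . pi = 0
  [3/10, 1/5, -3/4, 11/20] . pi = 0
  [1, 1, 1, 1] . pi = 1

Solving yields:
  pi_S0 = 561/2230
  pi_S1 = 381/2230
  pi_S2 = 733/2230
  pi_S3 = 111/446

Verification (pi * P):
  561/2230*7/20 + 381/2230*9/20 + 733/2230*3/20 + 111/446*3/20 = 561/2230 = pi_S0  (ok)
  561/2230*1/10 + 381/2230*1/5 + 733/2230*3/20 + 111/446*1/4 = 381/2230 = pi_S1  (ok)
  561/2230*3/10 + 381/2230*1/5 + 733/2230*1/4 + 111/446*11/20 = 733/2230 = pi_S2  (ok)
  561/2230*1/4 + 381/2230*3/20 + 733/2230*9/20 + 111/446*1/20 = 111/446 = pi_S3  (ok)

Answer: 561/2230 381/2230 733/2230 111/446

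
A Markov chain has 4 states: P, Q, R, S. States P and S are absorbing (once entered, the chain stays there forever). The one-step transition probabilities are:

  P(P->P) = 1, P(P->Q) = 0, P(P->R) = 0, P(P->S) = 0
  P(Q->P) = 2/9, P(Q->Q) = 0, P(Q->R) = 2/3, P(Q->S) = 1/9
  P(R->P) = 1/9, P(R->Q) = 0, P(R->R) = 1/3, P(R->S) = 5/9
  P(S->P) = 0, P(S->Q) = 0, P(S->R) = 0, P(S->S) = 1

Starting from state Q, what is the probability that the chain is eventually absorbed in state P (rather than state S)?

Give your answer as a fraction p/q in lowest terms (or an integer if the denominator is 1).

Answer: 1/3

Derivation:
Let a_i = P(absorbed in P | start in state i).
Boundary conditions: a_P = 1, a_S = 0.
For each transient state i, a_i = sum_j P(i->j) * a_j:
  a_Q = 2/9*a_P + 0*a_Q + 2/3*a_R + 1/9*a_S
  a_R = 1/9*a_P + 0*a_Q + 1/3*a_R + 5/9*a_S

Substituting a_P = 1 and a_S = 0, rearrange to (I - Q) a = r where r[i] = P(i -> P):
  [1, -2/3] . (a_Q, a_R) = 2/9
  [0, 2/3] . (a_Q, a_R) = 1/9

Solving yields:
  a_Q = 1/3
  a_R = 1/6

Starting state is Q, so the absorption probability is a_Q = 1/3.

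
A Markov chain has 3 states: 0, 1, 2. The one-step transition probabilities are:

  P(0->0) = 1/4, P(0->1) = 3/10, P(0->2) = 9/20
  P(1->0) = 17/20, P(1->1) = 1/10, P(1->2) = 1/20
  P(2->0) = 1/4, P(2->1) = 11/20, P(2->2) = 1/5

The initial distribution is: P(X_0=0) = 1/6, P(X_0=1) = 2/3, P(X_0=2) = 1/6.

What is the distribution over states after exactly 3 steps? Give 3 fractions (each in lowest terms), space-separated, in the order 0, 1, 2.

Answer: 341/800 1037/3200 799/3200

Derivation:
Propagating the distribution step by step (d_{t+1} = d_t * P):
d_0 = (0=1/6, 1=2/3, 2=1/6)
  d_1[0] = 1/6*1/4 + 2/3*17/20 + 1/6*1/4 = 13/20
  d_1[1] = 1/6*3/10 + 2/3*1/10 + 1/6*11/20 = 5/24
  d_1[2] = 1/6*9/20 + 2/3*1/20 + 1/6*1/5 = 17/120
d_1 = (0=13/20, 1=5/24, 2=17/120)
  d_2[0] = 13/20*1/4 + 5/24*17/20 + 17/120*1/4 = 3/8
  d_2[1] = 13/20*3/10 + 5/24*1/10 + 17/120*11/20 = 47/160
  d_2[2] = 13/20*9/20 + 5/24*1/20 + 17/120*1/5 = 53/160
d_2 = (0=3/8, 1=47/160, 2=53/160)
  d_3[0] = 3/8*1/4 + 47/160*17/20 + 53/160*1/4 = 341/800
  d_3[1] = 3/8*3/10 + 47/160*1/10 + 53/160*11/20 = 1037/3200
  d_3[2] = 3/8*9/20 + 47/160*1/20 + 53/160*1/5 = 799/3200
d_3 = (0=341/800, 1=1037/3200, 2=799/3200)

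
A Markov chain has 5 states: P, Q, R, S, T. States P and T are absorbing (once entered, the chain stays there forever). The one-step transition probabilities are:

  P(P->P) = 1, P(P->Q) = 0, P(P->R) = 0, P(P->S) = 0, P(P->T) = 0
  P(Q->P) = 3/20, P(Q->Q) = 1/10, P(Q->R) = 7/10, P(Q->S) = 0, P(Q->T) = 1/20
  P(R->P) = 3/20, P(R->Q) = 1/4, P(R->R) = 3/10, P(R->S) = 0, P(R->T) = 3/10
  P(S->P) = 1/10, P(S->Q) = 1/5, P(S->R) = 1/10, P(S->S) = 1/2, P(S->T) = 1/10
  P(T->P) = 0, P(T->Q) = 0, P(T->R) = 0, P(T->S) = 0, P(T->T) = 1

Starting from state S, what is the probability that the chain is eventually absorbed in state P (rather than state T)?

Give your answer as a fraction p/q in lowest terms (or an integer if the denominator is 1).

Answer: 419/910

Derivation:
Let a_i = P(absorbed in P | start in state i).
Boundary conditions: a_P = 1, a_T = 0.
For each transient state i, a_i = sum_j P(i->j) * a_j:
  a_Q = 3/20*a_P + 1/10*a_Q + 7/10*a_R + 0*a_S + 1/20*a_T
  a_R = 3/20*a_P + 1/4*a_Q + 3/10*a_R + 0*a_S + 3/10*a_T
  a_S = 1/10*a_P + 1/5*a_Q + 1/10*a_R + 1/2*a_S + 1/10*a_T

Substituting a_P = 1 and a_T = 0, rearrange to (I - Q) a = r where r[i] = P(i -> P):
  [9/10, -7/10, 0] . (a_Q, a_R, a_S) = 3/20
  [-1/4, 7/10, 0] . (a_Q, a_R, a_S) = 3/20
  [-1/5, -1/10, 1/2] . (a_Q, a_R, a_S) = 1/10

Solving yields:
  a_Q = 6/13
  a_R = 69/182
  a_S = 419/910

Starting state is S, so the absorption probability is a_S = 419/910.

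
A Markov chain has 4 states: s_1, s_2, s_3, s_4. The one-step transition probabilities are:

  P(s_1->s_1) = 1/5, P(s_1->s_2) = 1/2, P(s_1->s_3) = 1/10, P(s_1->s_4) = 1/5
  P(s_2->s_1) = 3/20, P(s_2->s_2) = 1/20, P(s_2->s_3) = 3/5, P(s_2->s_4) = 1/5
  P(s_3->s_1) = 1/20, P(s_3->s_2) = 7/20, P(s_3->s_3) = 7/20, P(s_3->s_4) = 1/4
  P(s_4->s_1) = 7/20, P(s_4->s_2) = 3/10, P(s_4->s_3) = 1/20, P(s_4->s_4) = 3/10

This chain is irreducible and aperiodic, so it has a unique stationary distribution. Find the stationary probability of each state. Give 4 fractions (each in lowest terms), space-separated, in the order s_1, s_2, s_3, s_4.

The stationary distribution satisfies pi = pi * P, i.e.:
  pi_s_1 = 1/5*pi_s_1 + 3/20*pi_s_2 + 1/20*pi_s_3 + 7/20*pi_s_4
  pi_s_2 = 1/2*pi_s_1 + 1/20*pi_s_2 + 7/20*pi_s_3 + 3/10*pi_s_4
  pi_s_3 = 1/10*pi_s_1 + 3/5*pi_s_2 + 7/20*pi_s_3 + 1/20*pi_s_4
  pi_s_4 = 1/5*pi_s_1 + 1/5*pi_s_2 + 1/4*pi_s_3 + 3/10*pi_s_4
with normalization: pi_s_1 + pi_s_2 + pi_s_3 + pi_s_4 = 1.

Using the first 3 balance equations plus normalization, the linear system A*pi = b is:
  [-4/5, 3/20, 1/20, 7/20] . pi = 0
  [1/2, -19/20, 7/20, 3/10] . pi = 0
  [1/10, 3/5, -13/20, 1/20] . pi = 0
  [1, 1, 1, 1] . pi = 1

Solving yields:
  pi_s_1 = 1487/8439
  pi_s_2 = 2366/8439
  pi_s_3 = 856/2813
  pi_s_4 = 2018/8439

Verification (pi * P):
  1487/8439*1/5 + 2366/8439*3/20 + 856/2813*1/20 + 2018/8439*7/20 = 1487/8439 = pi_s_1  (ok)
  1487/8439*1/2 + 2366/8439*1/20 + 856/2813*7/20 + 2018/8439*3/10 = 2366/8439 = pi_s_2  (ok)
  1487/8439*1/10 + 2366/8439*3/5 + 856/2813*7/20 + 2018/8439*1/20 = 856/2813 = pi_s_3  (ok)
  1487/8439*1/5 + 2366/8439*1/5 + 856/2813*1/4 + 2018/8439*3/10 = 2018/8439 = pi_s_4  (ok)

Answer: 1487/8439 2366/8439 856/2813 2018/8439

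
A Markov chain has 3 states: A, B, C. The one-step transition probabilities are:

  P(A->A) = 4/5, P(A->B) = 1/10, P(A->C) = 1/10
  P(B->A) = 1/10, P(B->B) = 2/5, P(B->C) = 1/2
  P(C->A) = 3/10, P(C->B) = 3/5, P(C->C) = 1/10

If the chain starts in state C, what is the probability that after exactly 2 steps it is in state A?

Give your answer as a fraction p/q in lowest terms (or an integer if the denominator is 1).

Computing P^2 by repeated multiplication:
P^1 =
  A: [4/5, 1/10, 1/10]
  B: [1/10, 2/5, 1/2]
  C: [3/10, 3/5, 1/10]
P^2 =
  A: [17/25, 9/50, 7/50]
  B: [27/100, 47/100, 13/50]
  C: [33/100, 33/100, 17/50]

(P^2)[C -> A] = 33/100

Answer: 33/100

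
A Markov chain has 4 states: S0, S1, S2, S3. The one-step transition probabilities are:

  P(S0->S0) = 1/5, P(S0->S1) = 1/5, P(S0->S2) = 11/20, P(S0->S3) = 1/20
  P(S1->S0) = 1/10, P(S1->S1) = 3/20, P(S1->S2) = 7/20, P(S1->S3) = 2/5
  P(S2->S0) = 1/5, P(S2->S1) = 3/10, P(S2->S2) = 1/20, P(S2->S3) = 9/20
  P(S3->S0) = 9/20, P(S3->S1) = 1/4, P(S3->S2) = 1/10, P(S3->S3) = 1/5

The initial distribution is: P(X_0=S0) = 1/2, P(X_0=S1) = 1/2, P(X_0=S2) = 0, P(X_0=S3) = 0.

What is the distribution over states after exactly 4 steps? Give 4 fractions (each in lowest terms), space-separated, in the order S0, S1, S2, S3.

Answer: 38871/160000 36463/160000 41299/160000 43367/160000

Derivation:
Propagating the distribution step by step (d_{t+1} = d_t * P):
d_0 = (S0=1/2, S1=1/2, S2=0, S3=0)
  d_1[S0] = 1/2*1/5 + 1/2*1/10 + 0*1/5 + 0*9/20 = 3/20
  d_1[S1] = 1/2*1/5 + 1/2*3/20 + 0*3/10 + 0*1/4 = 7/40
  d_1[S2] = 1/2*11/20 + 1/2*7/20 + 0*1/20 + 0*1/10 = 9/20
  d_1[S3] = 1/2*1/20 + 1/2*2/5 + 0*9/20 + 0*1/5 = 9/40
d_1 = (S0=3/20, S1=7/40, S2=9/20, S3=9/40)
  d_2[S0] = 3/20*1/5 + 7/40*1/10 + 9/20*1/5 + 9/40*9/20 = 191/800
  d_2[S1] = 3/20*1/5 + 7/40*3/20 + 9/20*3/10 + 9/40*1/4 = 99/400
  d_2[S2] = 3/20*11/20 + 7/40*7/20 + 9/20*1/20 + 9/40*1/10 = 151/800
  d_2[S3] = 3/20*1/20 + 7/40*2/5 + 9/20*9/20 + 9/40*1/5 = 13/40
d_2 = (S0=191/800, S1=99/400, S2=151/800, S3=13/40)
  d_3[S0] = 191/800*1/5 + 99/400*1/10 + 151/800*1/5 + 13/40*9/20 = 513/2000
  d_3[S1] = 191/800*1/5 + 99/400*3/20 + 151/800*3/10 + 13/40*1/4 = 891/4000
  d_3[S2] = 191/800*11/20 + 99/400*7/20 + 151/800*1/20 + 13/40*1/10 = 2079/8000
  d_3[S3] = 191/800*1/20 + 99/400*2/5 + 151/800*9/20 + 13/40*1/5 = 2087/8000
d_3 = (S0=513/2000, S1=891/4000, S2=2079/8000, S3=2087/8000)
  d_4[S0] = 513/2000*1/5 + 891/4000*1/10 + 2079/8000*1/5 + 2087/8000*9/20 = 38871/160000
  d_4[S1] = 513/2000*1/5 + 891/4000*3/20 + 2079/8000*3/10 + 2087/8000*1/4 = 36463/160000
  d_4[S2] = 513/2000*11/20 + 891/4000*7/20 + 2079/8000*1/20 + 2087/8000*1/10 = 41299/160000
  d_4[S3] = 513/2000*1/20 + 891/4000*2/5 + 2079/8000*9/20 + 2087/8000*1/5 = 43367/160000
d_4 = (S0=38871/160000, S1=36463/160000, S2=41299/160000, S3=43367/160000)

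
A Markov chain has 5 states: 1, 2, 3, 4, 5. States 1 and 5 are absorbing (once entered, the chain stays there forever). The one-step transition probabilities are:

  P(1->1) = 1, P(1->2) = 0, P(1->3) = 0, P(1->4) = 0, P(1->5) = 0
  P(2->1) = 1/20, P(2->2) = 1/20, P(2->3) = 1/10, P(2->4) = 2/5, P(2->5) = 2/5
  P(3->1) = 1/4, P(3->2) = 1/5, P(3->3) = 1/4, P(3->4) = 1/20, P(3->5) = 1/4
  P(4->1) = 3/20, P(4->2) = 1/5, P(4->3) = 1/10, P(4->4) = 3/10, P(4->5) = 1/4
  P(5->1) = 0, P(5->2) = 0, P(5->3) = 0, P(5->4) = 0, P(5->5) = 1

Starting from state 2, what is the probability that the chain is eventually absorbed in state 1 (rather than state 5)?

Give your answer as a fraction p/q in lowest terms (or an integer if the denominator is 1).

Let a_i = P(absorbed in 1 | start in state i).
Boundary conditions: a_1 = 1, a_5 = 0.
For each transient state i, a_i = sum_j P(i->j) * a_j:
  a_2 = 1/20*a_1 + 1/20*a_2 + 1/10*a_3 + 2/5*a_4 + 2/5*a_5
  a_3 = 1/4*a_1 + 1/5*a_2 + 1/4*a_3 + 1/20*a_4 + 1/4*a_5
  a_4 = 3/20*a_1 + 1/5*a_2 + 1/10*a_3 + 3/10*a_4 + 1/4*a_5

Substituting a_1 = 1 and a_5 = 0, rearrange to (I - Q) a = r where r[i] = P(i -> 1):
  [19/20, -1/10, -2/5] . (a_2, a_3, a_4) = 1/20
  [-1/5, 3/4, -1/20] . (a_2, a_3, a_4) = 1/4
  [-1/5, -1/10, 7/10] . (a_2, a_3, a_4) = 3/20

Solving yields:
  a_2 = 397/1644
  a_3 = 461/1096
  a_4 = 1129/3288

Starting state is 2, so the absorption probability is a_2 = 397/1644.

Answer: 397/1644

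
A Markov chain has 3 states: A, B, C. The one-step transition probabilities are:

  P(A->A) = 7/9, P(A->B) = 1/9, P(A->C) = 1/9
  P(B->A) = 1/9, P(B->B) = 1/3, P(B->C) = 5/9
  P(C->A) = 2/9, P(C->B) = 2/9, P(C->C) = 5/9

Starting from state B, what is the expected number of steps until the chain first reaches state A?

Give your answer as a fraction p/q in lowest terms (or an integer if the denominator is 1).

Answer: 81/14

Derivation:
Let h_i = expected steps to first reach A from state i.
Boundary: h_A = 0.
First-step equations for the other states:
  h_B = 1 + 1/9*h_A + 1/3*h_B + 5/9*h_C
  h_C = 1 + 2/9*h_A + 2/9*h_B + 5/9*h_C

Substituting h_A = 0 and rearranging gives the linear system (I - Q) h = 1:
  [2/3, -5/9] . (h_B, h_C) = 1
  [-2/9, 4/9] . (h_B, h_C) = 1

Solving yields:
  h_B = 81/14
  h_C = 36/7

Starting state is B, so the expected hitting time is h_B = 81/14.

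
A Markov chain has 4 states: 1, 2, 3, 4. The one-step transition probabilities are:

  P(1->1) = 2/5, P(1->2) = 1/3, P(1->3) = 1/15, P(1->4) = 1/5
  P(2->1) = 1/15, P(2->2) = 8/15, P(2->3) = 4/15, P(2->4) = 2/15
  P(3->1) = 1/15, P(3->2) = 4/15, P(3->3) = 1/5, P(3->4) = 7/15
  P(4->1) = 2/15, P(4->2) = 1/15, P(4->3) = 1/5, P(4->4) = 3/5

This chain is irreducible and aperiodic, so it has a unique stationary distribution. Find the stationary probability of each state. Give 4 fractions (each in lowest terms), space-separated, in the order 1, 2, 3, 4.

The stationary distribution satisfies pi = pi * P, i.e.:
  pi_1 = 2/5*pi_1 + 1/15*pi_2 + 1/15*pi_3 + 2/15*pi_4
  pi_2 = 1/3*pi_1 + 8/15*pi_2 + 4/15*pi_3 + 1/15*pi_4
  pi_3 = 1/15*pi_1 + 4/15*pi_2 + 1/5*pi_3 + 1/5*pi_4
  pi_4 = 1/5*pi_1 + 2/15*pi_2 + 7/15*pi_3 + 3/5*pi_4
with normalization: pi_1 + pi_2 + pi_3 + pi_4 = 1.

Using the first 3 balance equations plus normalization, the linear system A*pi = b is:
  [-3/5, 1/15, 1/15, 2/15] . pi = 0
  [1/3, -7/15, 4/15, 1/15] . pi = 0
  [1/15, 4/15, -4/5, 1/5] . pi = 0
  [1, 1, 1, 1] . pi = 1

Solving yields:
  pi_1 = 185/1329
  pi_2 = 358/1329
  pi_3 = 265/1329
  pi_4 = 521/1329

Verification (pi * P):
  185/1329*2/5 + 358/1329*1/15 + 265/1329*1/15 + 521/1329*2/15 = 185/1329 = pi_1  (ok)
  185/1329*1/3 + 358/1329*8/15 + 265/1329*4/15 + 521/1329*1/15 = 358/1329 = pi_2  (ok)
  185/1329*1/15 + 358/1329*4/15 + 265/1329*1/5 + 521/1329*1/5 = 265/1329 = pi_3  (ok)
  185/1329*1/5 + 358/1329*2/15 + 265/1329*7/15 + 521/1329*3/5 = 521/1329 = pi_4  (ok)

Answer: 185/1329 358/1329 265/1329 521/1329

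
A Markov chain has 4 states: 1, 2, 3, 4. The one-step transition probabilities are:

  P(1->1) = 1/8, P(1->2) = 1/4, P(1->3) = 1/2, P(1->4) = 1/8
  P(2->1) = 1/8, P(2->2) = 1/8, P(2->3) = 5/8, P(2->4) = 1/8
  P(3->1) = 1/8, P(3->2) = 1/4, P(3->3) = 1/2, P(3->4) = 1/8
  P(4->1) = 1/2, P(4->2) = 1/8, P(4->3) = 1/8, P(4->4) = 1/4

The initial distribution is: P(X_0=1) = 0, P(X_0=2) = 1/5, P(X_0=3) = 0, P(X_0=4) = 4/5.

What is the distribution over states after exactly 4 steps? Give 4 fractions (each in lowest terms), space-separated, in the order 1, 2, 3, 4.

Propagating the distribution step by step (d_{t+1} = d_t * P):
d_0 = (1=0, 2=1/5, 3=0, 4=4/5)
  d_1[1] = 0*1/8 + 1/5*1/8 + 0*1/8 + 4/5*1/2 = 17/40
  d_1[2] = 0*1/4 + 1/5*1/8 + 0*1/4 + 4/5*1/8 = 1/8
  d_1[3] = 0*1/2 + 1/5*5/8 + 0*1/2 + 4/5*1/8 = 9/40
  d_1[4] = 0*1/8 + 1/5*1/8 + 0*1/8 + 4/5*1/4 = 9/40
d_1 = (1=17/40, 2=1/8, 3=9/40, 4=9/40)
  d_2[1] = 17/40*1/8 + 1/8*1/8 + 9/40*1/8 + 9/40*1/2 = 67/320
  d_2[2] = 17/40*1/4 + 1/8*1/8 + 9/40*1/4 + 9/40*1/8 = 33/160
  d_2[3] = 17/40*1/2 + 1/8*5/8 + 9/40*1/2 + 9/40*1/8 = 69/160
  d_2[4] = 17/40*1/8 + 1/8*1/8 + 9/40*1/8 + 9/40*1/4 = 49/320
d_2 = (1=67/320, 2=33/160, 3=69/160, 4=49/320)
  d_3[1] = 67/320*1/8 + 33/160*1/8 + 69/160*1/8 + 49/320*1/2 = 467/2560
  d_3[2] = 67/320*1/4 + 33/160*1/8 + 69/160*1/4 + 49/320*1/8 = 105/512
  d_3[3] = 67/320*1/2 + 33/160*5/8 + 69/160*1/2 + 49/320*1/8 = 1199/2560
  d_3[4] = 67/320*1/8 + 33/160*1/8 + 69/160*1/8 + 49/320*1/4 = 369/2560
d_3 = (1=467/2560, 2=105/512, 3=1199/2560, 4=369/2560)
  d_4[1] = 467/2560*1/8 + 105/512*1/8 + 1199/2560*1/8 + 369/2560*1/2 = 3667/20480
  d_4[2] = 467/2560*1/4 + 105/512*1/8 + 1199/2560*1/4 + 369/2560*1/8 = 2113/10240
  d_4[3] = 467/2560*1/2 + 105/512*5/8 + 1199/2560*1/2 + 369/2560*1/8 = 4829/10240
  d_4[4] = 467/2560*1/8 + 105/512*1/8 + 1199/2560*1/8 + 369/2560*1/4 = 2929/20480
d_4 = (1=3667/20480, 2=2113/10240, 3=4829/10240, 4=2929/20480)

Answer: 3667/20480 2113/10240 4829/10240 2929/20480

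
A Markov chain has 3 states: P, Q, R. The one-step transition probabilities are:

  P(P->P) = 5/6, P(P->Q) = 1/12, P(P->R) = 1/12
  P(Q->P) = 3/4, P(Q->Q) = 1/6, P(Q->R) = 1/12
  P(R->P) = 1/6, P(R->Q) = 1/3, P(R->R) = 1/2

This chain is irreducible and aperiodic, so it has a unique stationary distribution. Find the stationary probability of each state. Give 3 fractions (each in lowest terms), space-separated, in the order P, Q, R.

Answer: 8/11 10/77 1/7

Derivation:
The stationary distribution satisfies pi = pi * P, i.e.:
  pi_P = 5/6*pi_P + 3/4*pi_Q + 1/6*pi_R
  pi_Q = 1/12*pi_P + 1/6*pi_Q + 1/3*pi_R
  pi_R = 1/12*pi_P + 1/12*pi_Q + 1/2*pi_R
with normalization: pi_P + pi_Q + pi_R = 1.

Using the first 2 balance equations plus normalization, the linear system A*pi = b is:
  [-1/6, 3/4, 1/6] . pi = 0
  [1/12, -5/6, 1/3] . pi = 0
  [1, 1, 1] . pi = 1

Solving yields:
  pi_P = 8/11
  pi_Q = 10/77
  pi_R = 1/7

Verification (pi * P):
  8/11*5/6 + 10/77*3/4 + 1/7*1/6 = 8/11 = pi_P  (ok)
  8/11*1/12 + 10/77*1/6 + 1/7*1/3 = 10/77 = pi_Q  (ok)
  8/11*1/12 + 10/77*1/12 + 1/7*1/2 = 1/7 = pi_R  (ok)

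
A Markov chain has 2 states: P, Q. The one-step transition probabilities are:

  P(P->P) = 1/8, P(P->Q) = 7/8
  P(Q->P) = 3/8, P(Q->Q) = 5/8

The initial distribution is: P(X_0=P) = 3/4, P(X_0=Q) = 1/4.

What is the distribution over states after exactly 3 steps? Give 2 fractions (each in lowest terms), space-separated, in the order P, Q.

Answer: 75/256 181/256

Derivation:
Propagating the distribution step by step (d_{t+1} = d_t * P):
d_0 = (P=3/4, Q=1/4)
  d_1[P] = 3/4*1/8 + 1/4*3/8 = 3/16
  d_1[Q] = 3/4*7/8 + 1/4*5/8 = 13/16
d_1 = (P=3/16, Q=13/16)
  d_2[P] = 3/16*1/8 + 13/16*3/8 = 21/64
  d_2[Q] = 3/16*7/8 + 13/16*5/8 = 43/64
d_2 = (P=21/64, Q=43/64)
  d_3[P] = 21/64*1/8 + 43/64*3/8 = 75/256
  d_3[Q] = 21/64*7/8 + 43/64*5/8 = 181/256
d_3 = (P=75/256, Q=181/256)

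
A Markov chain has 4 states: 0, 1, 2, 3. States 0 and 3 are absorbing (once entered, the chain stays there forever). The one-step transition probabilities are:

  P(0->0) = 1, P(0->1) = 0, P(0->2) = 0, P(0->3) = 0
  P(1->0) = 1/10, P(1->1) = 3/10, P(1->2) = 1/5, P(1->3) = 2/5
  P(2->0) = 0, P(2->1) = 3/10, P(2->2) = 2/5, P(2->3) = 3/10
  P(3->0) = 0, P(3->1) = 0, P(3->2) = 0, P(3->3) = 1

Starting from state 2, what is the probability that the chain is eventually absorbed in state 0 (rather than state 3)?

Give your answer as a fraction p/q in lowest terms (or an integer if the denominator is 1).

Let a_i = P(absorbed in 0 | start in state i).
Boundary conditions: a_0 = 1, a_3 = 0.
For each transient state i, a_i = sum_j P(i->j) * a_j:
  a_1 = 1/10*a_0 + 3/10*a_1 + 1/5*a_2 + 2/5*a_3
  a_2 = 0*a_0 + 3/10*a_1 + 2/5*a_2 + 3/10*a_3

Substituting a_0 = 1 and a_3 = 0, rearrange to (I - Q) a = r where r[i] = P(i -> 0):
  [7/10, -1/5] . (a_1, a_2) = 1/10
  [-3/10, 3/5] . (a_1, a_2) = 0

Solving yields:
  a_1 = 1/6
  a_2 = 1/12

Starting state is 2, so the absorption probability is a_2 = 1/12.

Answer: 1/12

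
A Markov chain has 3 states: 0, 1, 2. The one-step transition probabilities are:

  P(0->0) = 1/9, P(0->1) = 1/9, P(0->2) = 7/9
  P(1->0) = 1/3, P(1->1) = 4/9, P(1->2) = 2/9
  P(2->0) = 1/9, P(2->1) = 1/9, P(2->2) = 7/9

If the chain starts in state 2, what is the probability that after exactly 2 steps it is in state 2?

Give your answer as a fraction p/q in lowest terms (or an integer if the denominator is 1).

Computing P^2 by repeated multiplication:
P^1 =
  0: [1/9, 1/9, 7/9]
  1: [1/3, 4/9, 2/9]
  2: [1/9, 1/9, 7/9]
P^2 =
  0: [11/81, 4/27, 58/81]
  1: [17/81, 7/27, 43/81]
  2: [11/81, 4/27, 58/81]

(P^2)[2 -> 2] = 58/81

Answer: 58/81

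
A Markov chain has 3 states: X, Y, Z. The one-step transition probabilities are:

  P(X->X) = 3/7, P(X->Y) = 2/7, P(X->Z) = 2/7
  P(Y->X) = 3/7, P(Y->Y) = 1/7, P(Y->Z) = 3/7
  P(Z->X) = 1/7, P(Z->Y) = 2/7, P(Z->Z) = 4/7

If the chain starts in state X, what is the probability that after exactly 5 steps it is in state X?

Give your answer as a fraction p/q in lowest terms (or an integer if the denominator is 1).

Computing P^5 by repeated multiplication:
P^1 =
  X: [3/7, 2/7, 2/7]
  Y: [3/7, 1/7, 3/7]
  Z: [1/7, 2/7, 4/7]
P^2 =
  X: [17/49, 12/49, 20/49]
  Y: [15/49, 13/49, 3/7]
  Z: [13/49, 12/49, 24/49]
P^3 =
  X: [107/343, 86/343, 150/343]
  Y: [15/49, 85/343, 153/343]
  Z: [99/343, 86/343, 158/343]
P^4 =
  X: [729/2401, 600/2401, 1072/2401]
  Y: [723/2401, 601/2401, 1077/2401]
  Z: [713/2401, 600/2401, 1088/2401]
P^5 =
  X: [5059/16807, 4202/16807, 22/49]
  Y: [5049/16807, 4201/16807, 7557/16807]
  Z: [5027/16807, 4202/16807, 7578/16807]

(P^5)[X -> X] = 5059/16807

Answer: 5059/16807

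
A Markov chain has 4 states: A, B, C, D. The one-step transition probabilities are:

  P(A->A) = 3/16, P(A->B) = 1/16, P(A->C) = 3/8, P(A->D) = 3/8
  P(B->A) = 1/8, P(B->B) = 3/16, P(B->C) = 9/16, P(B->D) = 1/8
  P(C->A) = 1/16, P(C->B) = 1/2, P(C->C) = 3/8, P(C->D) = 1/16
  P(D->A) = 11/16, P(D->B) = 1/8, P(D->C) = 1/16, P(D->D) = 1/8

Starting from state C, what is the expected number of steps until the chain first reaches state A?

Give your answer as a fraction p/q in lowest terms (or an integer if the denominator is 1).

Let h_i = expected steps to first reach A from state i.
Boundary: h_A = 0.
First-step equations for the other states:
  h_B = 1 + 1/8*h_A + 3/16*h_B + 9/16*h_C + 1/8*h_D
  h_C = 1 + 1/16*h_A + 1/2*h_B + 3/8*h_C + 1/16*h_D
  h_D = 1 + 11/16*h_A + 1/8*h_B + 1/16*h_C + 1/8*h_D

Substituting h_A = 0 and rearranging gives the linear system (I - Q) h = 1:
  [13/16, -9/16, -1/8] . (h_B, h_C, h_D) = 1
  [-1/2, 5/8, -1/16] . (h_B, h_C, h_D) = 1
  [-1/8, -1/16, 7/8] . (h_B, h_C, h_D) = 1

Solving yields:
  h_B = 4736/725
  h_C = 5136/725
  h_D = 1872/725

Starting state is C, so the expected hitting time is h_C = 5136/725.

Answer: 5136/725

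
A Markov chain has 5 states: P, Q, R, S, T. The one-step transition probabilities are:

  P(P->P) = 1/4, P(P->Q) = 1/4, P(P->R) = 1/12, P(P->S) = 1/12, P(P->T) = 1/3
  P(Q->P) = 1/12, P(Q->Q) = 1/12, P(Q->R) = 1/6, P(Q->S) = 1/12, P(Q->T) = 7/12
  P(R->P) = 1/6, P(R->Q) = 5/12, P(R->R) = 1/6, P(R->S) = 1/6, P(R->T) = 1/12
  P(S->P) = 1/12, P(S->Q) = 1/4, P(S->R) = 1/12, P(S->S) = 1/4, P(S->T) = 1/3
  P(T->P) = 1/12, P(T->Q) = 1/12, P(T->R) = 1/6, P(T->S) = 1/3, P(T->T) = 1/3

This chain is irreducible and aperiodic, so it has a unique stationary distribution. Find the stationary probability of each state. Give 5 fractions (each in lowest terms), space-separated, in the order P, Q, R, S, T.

The stationary distribution satisfies pi = pi * P, i.e.:
  pi_P = 1/4*pi_P + 1/12*pi_Q + 1/6*pi_R + 1/12*pi_S + 1/12*pi_T
  pi_Q = 1/4*pi_P + 1/12*pi_Q + 5/12*pi_R + 1/4*pi_S + 1/12*pi_T
  pi_R = 1/12*pi_P + 1/6*pi_Q + 1/6*pi_R + 1/12*pi_S + 1/6*pi_T
  pi_S = 1/12*pi_P + 1/12*pi_Q + 1/6*pi_R + 1/4*pi_S + 1/3*pi_T
  pi_T = 1/3*pi_P + 7/12*pi_Q + 1/12*pi_R + 1/3*pi_S + 1/3*pi_T
with normalization: pi_P + pi_Q + pi_R + pi_S + pi_T = 1.

Using the first 4 balance equations plus normalization, the linear system A*pi = b is:
  [-3/4, 1/12, 1/6, 1/12, 1/12] . pi = 0
  [1/4, -11/12, 5/12, 1/4, 1/12] . pi = 0
  [1/12, 1/6, -5/6, 1/12, 1/6] . pi = 0
  [1/12, 1/12, 1/6, -3/4, 1/3] . pi = 0
  [1, 1, 1, 1, 1] . pi = 1

Solving yields:
  pi_P = 729/6400
  pi_Q = 71/384
  pi_R = 89/640
  pi_S = 1391/6400
  pi_T = 331/960

Verification (pi * P):
  729/6400*1/4 + 71/384*1/12 + 89/640*1/6 + 1391/6400*1/12 + 331/960*1/12 = 729/6400 = pi_P  (ok)
  729/6400*1/4 + 71/384*1/12 + 89/640*5/12 + 1391/6400*1/4 + 331/960*1/12 = 71/384 = pi_Q  (ok)
  729/6400*1/12 + 71/384*1/6 + 89/640*1/6 + 1391/6400*1/12 + 331/960*1/6 = 89/640 = pi_R  (ok)
  729/6400*1/12 + 71/384*1/12 + 89/640*1/6 + 1391/6400*1/4 + 331/960*1/3 = 1391/6400 = pi_S  (ok)
  729/6400*1/3 + 71/384*7/12 + 89/640*1/12 + 1391/6400*1/3 + 331/960*1/3 = 331/960 = pi_T  (ok)

Answer: 729/6400 71/384 89/640 1391/6400 331/960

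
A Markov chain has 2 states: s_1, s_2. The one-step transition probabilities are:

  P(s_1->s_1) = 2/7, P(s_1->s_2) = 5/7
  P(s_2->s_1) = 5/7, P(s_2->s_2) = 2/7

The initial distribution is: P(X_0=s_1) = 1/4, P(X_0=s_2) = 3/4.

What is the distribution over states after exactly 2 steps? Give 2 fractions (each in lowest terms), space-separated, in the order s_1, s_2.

Propagating the distribution step by step (d_{t+1} = d_t * P):
d_0 = (s_1=1/4, s_2=3/4)
  d_1[s_1] = 1/4*2/7 + 3/4*5/7 = 17/28
  d_1[s_2] = 1/4*5/7 + 3/4*2/7 = 11/28
d_1 = (s_1=17/28, s_2=11/28)
  d_2[s_1] = 17/28*2/7 + 11/28*5/7 = 89/196
  d_2[s_2] = 17/28*5/7 + 11/28*2/7 = 107/196
d_2 = (s_1=89/196, s_2=107/196)

Answer: 89/196 107/196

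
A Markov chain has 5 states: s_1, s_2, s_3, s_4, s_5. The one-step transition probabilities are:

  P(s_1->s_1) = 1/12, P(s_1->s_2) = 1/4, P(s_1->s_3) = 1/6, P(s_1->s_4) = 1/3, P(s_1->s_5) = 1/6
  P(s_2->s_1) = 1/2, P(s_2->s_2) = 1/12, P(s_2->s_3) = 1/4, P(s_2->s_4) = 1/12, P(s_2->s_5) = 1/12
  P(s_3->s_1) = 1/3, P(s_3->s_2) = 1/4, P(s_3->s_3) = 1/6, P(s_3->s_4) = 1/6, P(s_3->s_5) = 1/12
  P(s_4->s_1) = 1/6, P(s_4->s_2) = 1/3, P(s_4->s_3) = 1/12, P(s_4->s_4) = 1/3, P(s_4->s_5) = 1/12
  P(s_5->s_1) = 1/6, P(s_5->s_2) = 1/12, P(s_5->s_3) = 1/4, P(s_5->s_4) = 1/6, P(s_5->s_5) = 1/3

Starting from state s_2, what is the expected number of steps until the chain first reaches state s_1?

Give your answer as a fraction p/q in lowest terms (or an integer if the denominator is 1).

Let h_i = expected steps to first reach s_1 from state i.
Boundary: h_s_1 = 0.
First-step equations for the other states:
  h_s_2 = 1 + 1/2*h_s_1 + 1/12*h_s_2 + 1/4*h_s_3 + 1/12*h_s_4 + 1/12*h_s_5
  h_s_3 = 1 + 1/3*h_s_1 + 1/4*h_s_2 + 1/6*h_s_3 + 1/6*h_s_4 + 1/12*h_s_5
  h_s_4 = 1 + 1/6*h_s_1 + 1/3*h_s_2 + 1/12*h_s_3 + 1/3*h_s_4 + 1/12*h_s_5
  h_s_5 = 1 + 1/6*h_s_1 + 1/12*h_s_2 + 1/4*h_s_3 + 1/6*h_s_4 + 1/3*h_s_5

Substituting h_s_1 = 0 and rearranging gives the linear system (I - Q) h = 1:
  [11/12, -1/4, -1/12, -1/12] . (h_s_2, h_s_3, h_s_4, h_s_5) = 1
  [-1/4, 5/6, -1/6, -1/12] . (h_s_2, h_s_3, h_s_4, h_s_5) = 1
  [-1/3, -1/12, 2/3, -1/12] . (h_s_2, h_s_3, h_s_4, h_s_5) = 1
  [-1/12, -1/4, -1/6, 2/3] . (h_s_2, h_s_3, h_s_4, h_s_5) = 1

Solving yields:
  h_s_2 = 3213/1219
  h_s_3 = 3807/1219
  h_s_4 = 4509/1219
  h_s_5 = 4785/1219

Starting state is s_2, so the expected hitting time is h_s_2 = 3213/1219.

Answer: 3213/1219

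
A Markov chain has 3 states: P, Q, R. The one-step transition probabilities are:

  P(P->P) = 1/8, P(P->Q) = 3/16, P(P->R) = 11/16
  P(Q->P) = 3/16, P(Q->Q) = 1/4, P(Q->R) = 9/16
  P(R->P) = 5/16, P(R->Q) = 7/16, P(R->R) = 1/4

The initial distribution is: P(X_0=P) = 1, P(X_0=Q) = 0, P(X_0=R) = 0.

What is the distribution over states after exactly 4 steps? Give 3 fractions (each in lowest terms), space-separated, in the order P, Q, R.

Propagating the distribution step by step (d_{t+1} = d_t * P):
d_0 = (P=1, Q=0, R=0)
  d_1[P] = 1*1/8 + 0*3/16 + 0*5/16 = 1/8
  d_1[Q] = 1*3/16 + 0*1/4 + 0*7/16 = 3/16
  d_1[R] = 1*11/16 + 0*9/16 + 0*1/4 = 11/16
d_1 = (P=1/8, Q=3/16, R=11/16)
  d_2[P] = 1/8*1/8 + 3/16*3/16 + 11/16*5/16 = 17/64
  d_2[Q] = 1/8*3/16 + 3/16*1/4 + 11/16*7/16 = 95/256
  d_2[R] = 1/8*11/16 + 3/16*9/16 + 11/16*1/4 = 93/256
d_2 = (P=17/64, Q=95/256, R=93/256)
  d_3[P] = 17/64*1/8 + 95/256*3/16 + 93/256*5/16 = 443/2048
  d_3[Q] = 17/64*3/16 + 95/256*1/4 + 93/256*7/16 = 1235/4096
  d_3[R] = 17/64*11/16 + 95/256*9/16 + 93/256*1/4 = 1975/4096
d_3 = (P=443/2048, Q=1235/4096, R=1975/4096)
  d_4[P] = 443/2048*1/8 + 1235/4096*3/16 + 1975/4096*5/16 = 1919/8192
  d_4[Q] = 443/2048*3/16 + 1235/4096*1/4 + 1975/4096*7/16 = 21423/65536
  d_4[R] = 443/2048*11/16 + 1235/4096*9/16 + 1975/4096*1/4 = 28761/65536
d_4 = (P=1919/8192, Q=21423/65536, R=28761/65536)

Answer: 1919/8192 21423/65536 28761/65536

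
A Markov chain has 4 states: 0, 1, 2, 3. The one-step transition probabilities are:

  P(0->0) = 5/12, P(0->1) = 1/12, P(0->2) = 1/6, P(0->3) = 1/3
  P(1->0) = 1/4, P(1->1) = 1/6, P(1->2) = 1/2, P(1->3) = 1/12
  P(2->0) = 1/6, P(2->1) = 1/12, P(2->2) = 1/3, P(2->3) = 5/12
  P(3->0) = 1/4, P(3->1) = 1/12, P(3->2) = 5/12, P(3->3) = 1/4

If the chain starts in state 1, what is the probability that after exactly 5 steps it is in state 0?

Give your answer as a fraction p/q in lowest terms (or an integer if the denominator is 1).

Computing P^5 by repeated multiplication:
P^1 =
  0: [5/12, 1/12, 1/6, 1/3]
  1: [1/4, 1/6, 1/2, 1/12]
  2: [1/6, 1/12, 1/3, 5/12]
  3: [1/4, 1/12, 5/12, 1/4]
P^2 =
  0: [11/36, 13/144, 11/36, 43/144]
  1: [1/4, 7/72, 47/144, 47/144]
  2: [1/4, 13/144, 17/48, 11/36]
  3: [37/144, 13/144, 47/144, 47/144]
P^3 =
  0: [119/432, 157/1728, 557/1728, 269/864]
  1: [457/1728, 79/864, 193/576, 89/288]
  2: [151/576, 157/1728, 287/864, 17/54]
  3: [17/64, 157/1728, 575/1728, 179/576]
P^4 =
  0: [5579/20736, 1885/20736, 1703/5184, 1615/5184]
  1: [5519/20736, 943/10368, 107/324, 2161/6912]
  2: [1379/5184, 1885/20736, 143/432, 719/2304]
  3: [5527/20736, 1885/20736, 6845/20736, 6479/20736]
P^5 =
  0: [33277/124416, 22621/248832, 2563/7776, 77641/248832]
  1: [33199/124416, 11311/124416, 3043/9216, 77651/248832]
  2: [8297/31104, 22621/248832, 82153/248832, 12947/41472]
  3: [22139/82944, 22621/248832, 82139/248832, 25885/82944]

(P^5)[1 -> 0] = 33199/124416

Answer: 33199/124416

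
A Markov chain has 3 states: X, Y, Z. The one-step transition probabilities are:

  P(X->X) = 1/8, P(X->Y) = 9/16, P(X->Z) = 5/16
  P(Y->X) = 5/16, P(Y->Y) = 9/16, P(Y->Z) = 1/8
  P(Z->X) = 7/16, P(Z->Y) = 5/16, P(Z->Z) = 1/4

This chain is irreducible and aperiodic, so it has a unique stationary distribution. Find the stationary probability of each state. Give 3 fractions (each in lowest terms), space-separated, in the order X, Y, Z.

The stationary distribution satisfies pi = pi * P, i.e.:
  pi_X = 1/8*pi_X + 5/16*pi_Y + 7/16*pi_Z
  pi_Y = 9/16*pi_X + 9/16*pi_Y + 5/16*pi_Z
  pi_Z = 5/16*pi_X + 1/8*pi_Y + 1/4*pi_Z
with normalization: pi_X + pi_Y + pi_Z = 1.

Using the first 2 balance equations plus normalization, the linear system A*pi = b is:
  [-7/8, 5/16, 7/16] . pi = 0
  [9/16, -7/16, 5/16] . pi = 0
  [1, 1, 1] . pi = 1

Solving yields:
  pi_X = 37/130
  pi_Y = 133/260
  pi_Z = 53/260

Verification (pi * P):
  37/130*1/8 + 133/260*5/16 + 53/260*7/16 = 37/130 = pi_X  (ok)
  37/130*9/16 + 133/260*9/16 + 53/260*5/16 = 133/260 = pi_Y  (ok)
  37/130*5/16 + 133/260*1/8 + 53/260*1/4 = 53/260 = pi_Z  (ok)

Answer: 37/130 133/260 53/260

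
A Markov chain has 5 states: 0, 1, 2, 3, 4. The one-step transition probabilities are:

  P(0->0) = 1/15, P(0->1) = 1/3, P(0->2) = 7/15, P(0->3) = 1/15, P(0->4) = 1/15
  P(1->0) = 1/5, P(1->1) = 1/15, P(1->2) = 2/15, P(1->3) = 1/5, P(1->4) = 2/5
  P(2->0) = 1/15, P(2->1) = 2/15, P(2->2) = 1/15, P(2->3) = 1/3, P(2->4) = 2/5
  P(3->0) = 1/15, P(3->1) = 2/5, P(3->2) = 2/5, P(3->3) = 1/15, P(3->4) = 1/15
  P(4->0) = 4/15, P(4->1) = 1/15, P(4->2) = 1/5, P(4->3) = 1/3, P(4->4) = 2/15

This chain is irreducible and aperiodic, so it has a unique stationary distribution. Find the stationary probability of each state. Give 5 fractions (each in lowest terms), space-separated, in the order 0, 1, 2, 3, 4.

Answer: 1555/11374 1082/5687 1338/5687 1219/5687 21/94

Derivation:
The stationary distribution satisfies pi = pi * P, i.e.:
  pi_0 = 1/15*pi_0 + 1/5*pi_1 + 1/15*pi_2 + 1/15*pi_3 + 4/15*pi_4
  pi_1 = 1/3*pi_0 + 1/15*pi_1 + 2/15*pi_2 + 2/5*pi_3 + 1/15*pi_4
  pi_2 = 7/15*pi_0 + 2/15*pi_1 + 1/15*pi_2 + 2/5*pi_3 + 1/5*pi_4
  pi_3 = 1/15*pi_0 + 1/5*pi_1 + 1/3*pi_2 + 1/15*pi_3 + 1/3*pi_4
  pi_4 = 1/15*pi_0 + 2/5*pi_1 + 2/5*pi_2 + 1/15*pi_3 + 2/15*pi_4
with normalization: pi_0 + pi_1 + pi_2 + pi_3 + pi_4 = 1.

Using the first 4 balance equations plus normalization, the linear system A*pi = b is:
  [-14/15, 1/5, 1/15, 1/15, 4/15] . pi = 0
  [1/3, -14/15, 2/15, 2/5, 1/15] . pi = 0
  [7/15, 2/15, -14/15, 2/5, 1/5] . pi = 0
  [1/15, 1/5, 1/3, -14/15, 1/3] . pi = 0
  [1, 1, 1, 1, 1] . pi = 1

Solving yields:
  pi_0 = 1555/11374
  pi_1 = 1082/5687
  pi_2 = 1338/5687
  pi_3 = 1219/5687
  pi_4 = 21/94

Verification (pi * P):
  1555/11374*1/15 + 1082/5687*1/5 + 1338/5687*1/15 + 1219/5687*1/15 + 21/94*4/15 = 1555/11374 = pi_0  (ok)
  1555/11374*1/3 + 1082/5687*1/15 + 1338/5687*2/15 + 1219/5687*2/5 + 21/94*1/15 = 1082/5687 = pi_1  (ok)
  1555/11374*7/15 + 1082/5687*2/15 + 1338/5687*1/15 + 1219/5687*2/5 + 21/94*1/5 = 1338/5687 = pi_2  (ok)
  1555/11374*1/15 + 1082/5687*1/5 + 1338/5687*1/3 + 1219/5687*1/15 + 21/94*1/3 = 1219/5687 = pi_3  (ok)
  1555/11374*1/15 + 1082/5687*2/5 + 1338/5687*2/5 + 1219/5687*1/15 + 21/94*2/15 = 21/94 = pi_4  (ok)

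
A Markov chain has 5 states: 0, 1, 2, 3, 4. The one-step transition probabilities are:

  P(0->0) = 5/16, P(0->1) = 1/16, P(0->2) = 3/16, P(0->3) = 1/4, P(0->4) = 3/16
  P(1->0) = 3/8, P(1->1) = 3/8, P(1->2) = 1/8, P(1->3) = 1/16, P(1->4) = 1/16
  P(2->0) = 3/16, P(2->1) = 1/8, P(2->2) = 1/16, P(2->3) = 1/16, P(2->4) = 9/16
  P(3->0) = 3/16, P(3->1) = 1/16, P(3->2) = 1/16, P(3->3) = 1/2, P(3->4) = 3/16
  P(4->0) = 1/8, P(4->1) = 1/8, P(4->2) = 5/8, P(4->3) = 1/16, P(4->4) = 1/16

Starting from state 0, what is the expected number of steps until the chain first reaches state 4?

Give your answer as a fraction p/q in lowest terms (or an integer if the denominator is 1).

Answer: 9264/2071

Derivation:
Let h_i = expected steps to first reach 4 from state i.
Boundary: h_4 = 0.
First-step equations for the other states:
  h_0 = 1 + 5/16*h_0 + 1/16*h_1 + 3/16*h_2 + 1/4*h_3 + 3/16*h_4
  h_1 = 1 + 3/8*h_0 + 3/8*h_1 + 1/8*h_2 + 1/16*h_3 + 1/16*h_4
  h_2 = 1 + 3/16*h_0 + 1/8*h_1 + 1/16*h_2 + 1/16*h_3 + 9/16*h_4
  h_3 = 1 + 3/16*h_0 + 1/16*h_1 + 1/16*h_2 + 1/2*h_3 + 3/16*h_4

Substituting h_4 = 0 and rearranging gives the linear system (I - Q) h = 1:
  [11/16, -1/16, -3/16, -1/4] . (h_0, h_1, h_2, h_3) = 1
  [-3/8, 5/8, -1/8, -1/16] . (h_0, h_1, h_2, h_3) = 1
  [-3/16, -1/8, 15/16, -1/16] . (h_0, h_1, h_2, h_3) = 1
  [-3/16, -1/16, -1/16, 1/2] . (h_0, h_1, h_2, h_3) = 1

Solving yields:
  h_0 = 9264/2071
  h_1 = 11088/2071
  h_2 = 6192/2071
  h_3 = 9776/2071

Starting state is 0, so the expected hitting time is h_0 = 9264/2071.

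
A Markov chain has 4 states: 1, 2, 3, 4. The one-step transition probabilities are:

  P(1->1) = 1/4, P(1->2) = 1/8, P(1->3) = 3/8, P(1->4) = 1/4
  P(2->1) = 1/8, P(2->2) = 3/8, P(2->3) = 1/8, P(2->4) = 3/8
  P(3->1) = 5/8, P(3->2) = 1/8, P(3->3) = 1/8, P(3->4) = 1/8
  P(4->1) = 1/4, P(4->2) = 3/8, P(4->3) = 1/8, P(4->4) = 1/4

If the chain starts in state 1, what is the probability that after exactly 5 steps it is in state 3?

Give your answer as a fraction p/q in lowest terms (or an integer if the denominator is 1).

Computing P^5 by repeated multiplication:
P^1 =
  1: [1/4, 1/8, 3/8, 1/4]
  2: [1/8, 3/8, 1/8, 3/8]
  3: [5/8, 1/8, 1/8, 1/8]
  4: [1/4, 3/8, 1/8, 1/4]
P^2 =
  1: [3/8, 7/32, 3/16, 7/32]
  2: [1/4, 5/16, 5/32, 9/32]
  3: [9/32, 3/16, 9/32, 1/4]
  4: [1/4, 9/32, 3/16, 9/32]
P^3 =
  1: [75/256, 15/64, 7/32, 65/256]
  2: [69/256, 35/128, 3/16, 69/256]
  3: [85/256, 15/64, 25/128, 61/256]
  4: [73/256, 17/64, 3/16, 67/256]
P^4 =
  1: [155/512, 253/1024, 203/1024, 129/512]
  2: [293/1024, 267/1024, 197/1024, 267/1024]
  3: [301/1024, 249/1024, 213/1024, 261/1024]
  4: [147/512, 263/1024, 201/1024, 133/512]
P^5 =
  1: [601/2048, 1023/4096, 411/2048, 1049/4096]
  2: [593/2048, 523/2048, 805/4096, 1059/4096]
  3: [1219/4096, 511/2048, 813/4096, 521/2048]
  4: [597/2048, 1041/4096, 403/2048, 1055/4096]

(P^5)[1 -> 3] = 411/2048

Answer: 411/2048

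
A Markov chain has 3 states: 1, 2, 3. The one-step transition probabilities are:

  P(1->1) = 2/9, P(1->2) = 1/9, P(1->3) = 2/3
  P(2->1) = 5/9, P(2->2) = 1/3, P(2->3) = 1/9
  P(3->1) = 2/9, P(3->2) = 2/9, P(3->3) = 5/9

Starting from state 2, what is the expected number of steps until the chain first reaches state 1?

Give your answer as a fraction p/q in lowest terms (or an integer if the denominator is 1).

Answer: 45/22

Derivation:
Let h_i = expected steps to first reach 1 from state i.
Boundary: h_1 = 0.
First-step equations for the other states:
  h_2 = 1 + 5/9*h_1 + 1/3*h_2 + 1/9*h_3
  h_3 = 1 + 2/9*h_1 + 2/9*h_2 + 5/9*h_3

Substituting h_1 = 0 and rearranging gives the linear system (I - Q) h = 1:
  [2/3, -1/9] . (h_2, h_3) = 1
  [-2/9, 4/9] . (h_2, h_3) = 1

Solving yields:
  h_2 = 45/22
  h_3 = 36/11

Starting state is 2, so the expected hitting time is h_2 = 45/22.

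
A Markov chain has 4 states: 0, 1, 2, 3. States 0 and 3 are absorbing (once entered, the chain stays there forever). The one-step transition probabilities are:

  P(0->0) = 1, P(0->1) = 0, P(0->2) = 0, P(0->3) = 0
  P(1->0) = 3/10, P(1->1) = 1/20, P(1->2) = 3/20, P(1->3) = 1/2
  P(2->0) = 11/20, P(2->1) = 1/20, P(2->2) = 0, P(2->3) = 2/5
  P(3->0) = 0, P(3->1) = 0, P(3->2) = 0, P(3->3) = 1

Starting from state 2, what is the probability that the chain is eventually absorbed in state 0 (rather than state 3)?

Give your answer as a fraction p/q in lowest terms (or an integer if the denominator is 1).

Let a_i = P(absorbed in 0 | start in state i).
Boundary conditions: a_0 = 1, a_3 = 0.
For each transient state i, a_i = sum_j P(i->j) * a_j:
  a_1 = 3/10*a_0 + 1/20*a_1 + 3/20*a_2 + 1/2*a_3
  a_2 = 11/20*a_0 + 1/20*a_1 + 0*a_2 + 2/5*a_3

Substituting a_0 = 1 and a_3 = 0, rearrange to (I - Q) a = r where r[i] = P(i -> 0):
  [19/20, -3/20] . (a_1, a_2) = 3/10
  [-1/20, 1] . (a_1, a_2) = 11/20

Solving yields:
  a_1 = 153/377
  a_2 = 215/377

Starting state is 2, so the absorption probability is a_2 = 215/377.

Answer: 215/377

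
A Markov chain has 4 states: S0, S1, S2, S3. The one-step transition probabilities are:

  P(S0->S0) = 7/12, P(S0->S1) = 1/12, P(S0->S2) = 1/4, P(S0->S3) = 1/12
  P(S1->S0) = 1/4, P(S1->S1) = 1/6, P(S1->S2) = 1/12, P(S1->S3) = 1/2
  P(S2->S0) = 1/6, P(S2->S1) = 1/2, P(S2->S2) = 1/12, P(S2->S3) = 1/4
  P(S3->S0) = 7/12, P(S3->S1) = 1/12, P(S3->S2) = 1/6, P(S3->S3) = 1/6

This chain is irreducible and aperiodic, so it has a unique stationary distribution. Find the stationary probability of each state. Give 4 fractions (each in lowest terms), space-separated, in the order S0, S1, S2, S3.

The stationary distribution satisfies pi = pi * P, i.e.:
  pi_S0 = 7/12*pi_S0 + 1/4*pi_S1 + 1/6*pi_S2 + 7/12*pi_S3
  pi_S1 = 1/12*pi_S0 + 1/6*pi_S1 + 1/2*pi_S2 + 1/12*pi_S3
  pi_S2 = 1/4*pi_S0 + 1/12*pi_S1 + 1/12*pi_S2 + 1/6*pi_S3
  pi_S3 = 1/12*pi_S0 + 1/2*pi_S1 + 1/4*pi_S2 + 1/6*pi_S3
with normalization: pi_S0 + pi_S1 + pi_S2 + pi_S3 = 1.

Using the first 3 balance equations plus normalization, the linear system A*pi = b is:
  [-5/12, 1/4, 1/6, 7/12] . pi = 0
  [1/12, -5/6, 1/2, 1/12] . pi = 0
  [1/4, 1/12, -11/12, 1/6] . pi = 0
  [1, 1, 1, 1] . pi = 1

Solving yields:
  pi_S0 = 839/1851
  pi_S1 = 316/1851
  pi_S2 = 325/1851
  pi_S3 = 371/1851

Verification (pi * P):
  839/1851*7/12 + 316/1851*1/4 + 325/1851*1/6 + 371/1851*7/12 = 839/1851 = pi_S0  (ok)
  839/1851*1/12 + 316/1851*1/6 + 325/1851*1/2 + 371/1851*1/12 = 316/1851 = pi_S1  (ok)
  839/1851*1/4 + 316/1851*1/12 + 325/1851*1/12 + 371/1851*1/6 = 325/1851 = pi_S2  (ok)
  839/1851*1/12 + 316/1851*1/2 + 325/1851*1/4 + 371/1851*1/6 = 371/1851 = pi_S3  (ok)

Answer: 839/1851 316/1851 325/1851 371/1851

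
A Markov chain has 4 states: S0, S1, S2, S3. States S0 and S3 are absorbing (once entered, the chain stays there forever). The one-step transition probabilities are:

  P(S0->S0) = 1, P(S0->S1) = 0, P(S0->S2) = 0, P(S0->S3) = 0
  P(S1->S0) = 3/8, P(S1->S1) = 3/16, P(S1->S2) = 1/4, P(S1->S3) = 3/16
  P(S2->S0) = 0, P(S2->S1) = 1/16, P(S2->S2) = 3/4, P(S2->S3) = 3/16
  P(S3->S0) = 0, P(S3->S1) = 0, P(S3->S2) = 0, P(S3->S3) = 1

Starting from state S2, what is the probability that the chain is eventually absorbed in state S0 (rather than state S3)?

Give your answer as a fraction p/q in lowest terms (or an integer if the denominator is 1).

Answer: 1/8

Derivation:
Let a_i = P(absorbed in S0 | start in state i).
Boundary conditions: a_S0 = 1, a_S3 = 0.
For each transient state i, a_i = sum_j P(i->j) * a_j:
  a_S1 = 3/8*a_S0 + 3/16*a_S1 + 1/4*a_S2 + 3/16*a_S3
  a_S2 = 0*a_S0 + 1/16*a_S1 + 3/4*a_S2 + 3/16*a_S3

Substituting a_S0 = 1 and a_S3 = 0, rearrange to (I - Q) a = r where r[i] = P(i -> S0):
  [13/16, -1/4] . (a_S1, a_S2) = 3/8
  [-1/16, 1/4] . (a_S1, a_S2) = 0

Solving yields:
  a_S1 = 1/2
  a_S2 = 1/8

Starting state is S2, so the absorption probability is a_S2 = 1/8.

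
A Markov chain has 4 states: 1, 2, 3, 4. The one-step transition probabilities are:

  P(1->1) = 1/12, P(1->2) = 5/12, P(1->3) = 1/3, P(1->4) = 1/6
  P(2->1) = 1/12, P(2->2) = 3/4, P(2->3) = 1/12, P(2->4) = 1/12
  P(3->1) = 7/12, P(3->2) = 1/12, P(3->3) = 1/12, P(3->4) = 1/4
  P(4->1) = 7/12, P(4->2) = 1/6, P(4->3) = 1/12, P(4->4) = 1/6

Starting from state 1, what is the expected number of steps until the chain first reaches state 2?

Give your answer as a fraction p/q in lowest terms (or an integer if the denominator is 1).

Let h_i = expected steps to first reach 2 from state i.
Boundary: h_2 = 0.
First-step equations for the other states:
  h_1 = 1 + 1/12*h_1 + 5/12*h_2 + 1/3*h_3 + 1/6*h_4
  h_3 = 1 + 7/12*h_1 + 1/12*h_2 + 1/12*h_3 + 1/4*h_4
  h_4 = 1 + 7/12*h_1 + 1/6*h_2 + 1/12*h_3 + 1/6*h_4

Substituting h_2 = 0 and rearranging gives the linear system (I - Q) h = 1:
  [11/12, -1/3, -1/6] . (h_1, h_3, h_4) = 1
  [-7/12, 11/12, -1/4] . (h_1, h_3, h_4) = 1
  [-7/12, -1/12, 5/6] . (h_1, h_3, h_4) = 1

Solving yields:
  h_1 = 732/215
  h_3 = 936/215
  h_4 = 864/215

Starting state is 1, so the expected hitting time is h_1 = 732/215.

Answer: 732/215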